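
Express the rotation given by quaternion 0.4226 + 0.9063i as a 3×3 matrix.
[[1, 0, 0], [0, -0.6428, -0.766], [0, 0.766, -0.6428]]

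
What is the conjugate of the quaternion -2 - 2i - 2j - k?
-2 + 2i + 2j + k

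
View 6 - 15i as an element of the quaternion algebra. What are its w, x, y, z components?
6 - 15i + 0j + 0k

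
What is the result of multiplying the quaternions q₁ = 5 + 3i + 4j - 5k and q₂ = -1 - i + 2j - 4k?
-30 - 14i + 23j - 5k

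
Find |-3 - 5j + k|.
√35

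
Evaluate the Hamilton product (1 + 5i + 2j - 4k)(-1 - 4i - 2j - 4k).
7 - 25i + 32j - 2k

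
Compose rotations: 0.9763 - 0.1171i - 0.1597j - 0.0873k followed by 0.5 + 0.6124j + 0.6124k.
0.6394 - 0.0142i + 0.4463j + 0.6259k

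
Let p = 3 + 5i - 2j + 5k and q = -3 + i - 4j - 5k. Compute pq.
3 + 18i + 24j - 48k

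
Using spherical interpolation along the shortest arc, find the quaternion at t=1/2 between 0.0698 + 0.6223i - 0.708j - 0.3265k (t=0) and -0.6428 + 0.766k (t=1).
0.4428 + 0.3867i - 0.4399j - 0.6789k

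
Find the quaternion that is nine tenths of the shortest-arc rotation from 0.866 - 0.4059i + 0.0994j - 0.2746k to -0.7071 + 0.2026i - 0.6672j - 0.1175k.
0.7437 - 0.2304i + 0.6227j + 0.0775k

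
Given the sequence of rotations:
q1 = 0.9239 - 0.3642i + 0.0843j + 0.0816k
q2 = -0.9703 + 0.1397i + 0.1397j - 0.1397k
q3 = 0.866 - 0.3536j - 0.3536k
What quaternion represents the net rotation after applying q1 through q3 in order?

q2 · q1 = -0.846 + 0.5056i + 0.0868j - 0.1456k
q3 · q2 · q1 = -0.7534 + 0.52i + 0.1955j + 0.3518k
-0.7534 + 0.52i + 0.1955j + 0.3518k


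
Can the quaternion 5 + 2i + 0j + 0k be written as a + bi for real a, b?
Yes. The quaternion 5 + 2i has j- and k-coefficients y = z = 0, so it lies in the complex subalgebra spanned by 1 and i.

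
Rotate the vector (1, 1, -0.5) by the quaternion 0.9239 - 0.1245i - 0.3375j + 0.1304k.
(0.909, 1.189, -0.098)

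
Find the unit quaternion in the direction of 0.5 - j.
0.4472 - 0.8944j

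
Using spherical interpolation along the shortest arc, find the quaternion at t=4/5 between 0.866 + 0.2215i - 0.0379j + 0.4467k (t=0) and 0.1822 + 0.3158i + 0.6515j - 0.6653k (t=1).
0.0839 - 0.2287i - 0.6164j + 0.7488k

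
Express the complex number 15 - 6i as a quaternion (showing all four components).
15 - 6i + 0j + 0k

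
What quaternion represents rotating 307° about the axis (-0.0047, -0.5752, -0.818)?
-0.8949 - 0.0021i - 0.2567j - 0.365k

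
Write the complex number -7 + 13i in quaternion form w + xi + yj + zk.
-7 + 13i + 0j + 0k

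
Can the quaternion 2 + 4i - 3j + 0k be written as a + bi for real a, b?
No. The quaternion 2 + 4i - 3j has j-coefficient y = -3 and k-coefficient z = 0, not both zero, so it does not lie in the complex subalgebra spanned by 1 and i.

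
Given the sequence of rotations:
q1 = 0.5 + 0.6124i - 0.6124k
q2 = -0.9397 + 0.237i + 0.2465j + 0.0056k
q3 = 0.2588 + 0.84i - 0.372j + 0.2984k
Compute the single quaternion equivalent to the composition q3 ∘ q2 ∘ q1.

q2 · q1 = -0.6116 - 0.6079i + 0.2718j + 0.4273k
q3 · q2 · q1 = 0.326 - 0.9111i - 0.2425j - 0.0697k
0.326 - 0.9111i - 0.2425j - 0.0697k


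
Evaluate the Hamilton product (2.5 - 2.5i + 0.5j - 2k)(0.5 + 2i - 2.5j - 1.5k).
4.5 - 2i - 13.75j + 0.5k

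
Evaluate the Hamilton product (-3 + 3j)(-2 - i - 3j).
15 + 3i + 3j + 3k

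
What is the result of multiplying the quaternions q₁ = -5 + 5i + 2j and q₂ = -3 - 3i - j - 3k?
32 - 6i + 14j + 16k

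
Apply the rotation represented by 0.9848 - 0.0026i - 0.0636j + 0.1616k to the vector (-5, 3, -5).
(-5.022, 1.327, -5.659)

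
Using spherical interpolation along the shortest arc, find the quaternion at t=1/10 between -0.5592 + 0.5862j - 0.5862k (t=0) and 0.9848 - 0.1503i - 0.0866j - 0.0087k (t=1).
-0.6323 + 0.0174i + 0.5532j - 0.5421k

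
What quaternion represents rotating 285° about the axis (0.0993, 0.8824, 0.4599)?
-0.7934 + 0.0605i + 0.5372j + 0.28k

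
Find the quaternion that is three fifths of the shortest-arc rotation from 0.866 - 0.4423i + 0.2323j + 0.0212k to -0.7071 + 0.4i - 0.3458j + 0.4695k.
0.7984 - 0.4318i + 0.3108j - 0.2818k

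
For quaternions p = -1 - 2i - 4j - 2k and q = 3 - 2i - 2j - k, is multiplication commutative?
No: pq = -17 - 4i - 8j - 9k ≠ -17 - 4i - 12j - k = qp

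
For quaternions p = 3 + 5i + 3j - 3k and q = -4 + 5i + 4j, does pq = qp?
No: pq = -49 + 7i - 15j + 17k ≠ -49 - 17i + 15j + 7k = qp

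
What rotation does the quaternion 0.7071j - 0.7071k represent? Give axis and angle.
axis = (0, √2/2, -√2/2), θ = π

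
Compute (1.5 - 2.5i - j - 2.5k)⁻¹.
0.0952 + 0.1587i + 0.0635j + 0.1587k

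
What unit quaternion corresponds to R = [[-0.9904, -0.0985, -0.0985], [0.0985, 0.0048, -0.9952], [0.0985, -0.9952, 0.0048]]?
0.0698 - 0.7054j + 0.7054k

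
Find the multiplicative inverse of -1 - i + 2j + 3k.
-0.0667 + 0.0667i - 0.1333j - 0.2k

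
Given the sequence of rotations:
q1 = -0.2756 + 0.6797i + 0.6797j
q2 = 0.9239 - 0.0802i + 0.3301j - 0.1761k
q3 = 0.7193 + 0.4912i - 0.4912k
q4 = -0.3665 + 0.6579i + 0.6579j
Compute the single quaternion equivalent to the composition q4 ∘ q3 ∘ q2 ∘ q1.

q2 · q1 = -0.4245 + 0.7698i + 0.4173j - 0.2303k
q3 · q2 · q1 = -0.7966 + 0.5502i + 0.0352j + 0.2478k
q4 · q3 · q2 · q1 = -0.0932 - 0.5627i - 0.7j - 0.4296k
-0.0932 - 0.5627i - 0.7j - 0.4296k


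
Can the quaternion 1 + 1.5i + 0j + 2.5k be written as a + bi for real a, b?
No. The quaternion 1 + 1.5i + 2.5k has j-coefficient y = 0 and k-coefficient z = 2.5, not both zero, so it does not lie in the complex subalgebra spanned by 1 and i.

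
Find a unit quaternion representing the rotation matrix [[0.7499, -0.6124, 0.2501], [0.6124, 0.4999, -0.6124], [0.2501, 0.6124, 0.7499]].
0.866 + 0.3536i + 0.3536k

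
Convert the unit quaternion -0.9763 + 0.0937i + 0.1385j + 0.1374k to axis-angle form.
axis = (0.4329, 0.6399, 0.6349), θ = 335°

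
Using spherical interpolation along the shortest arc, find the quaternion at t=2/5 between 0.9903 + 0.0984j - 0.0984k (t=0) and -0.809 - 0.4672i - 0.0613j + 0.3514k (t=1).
0.9543 + 0.1957i + 0.0868j - 0.2083k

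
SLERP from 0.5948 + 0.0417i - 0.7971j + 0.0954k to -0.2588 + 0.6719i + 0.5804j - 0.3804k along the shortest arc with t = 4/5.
0.3535 - 0.5558i - 0.6703j + 0.3418k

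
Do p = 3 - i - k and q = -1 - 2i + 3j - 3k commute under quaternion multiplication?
No: pq = -8 - 2i + 8j - 11k ≠ -8 - 8i + 10j - 5k = qp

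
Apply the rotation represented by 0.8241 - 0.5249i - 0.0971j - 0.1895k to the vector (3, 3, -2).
(3.893, -1.304, -2.268)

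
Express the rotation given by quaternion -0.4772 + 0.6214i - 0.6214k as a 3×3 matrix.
[[0.2277, -0.5931, -0.7723], [0.5931, -0.5446, 0.5931], [-0.7723, -0.5931, 0.2277]]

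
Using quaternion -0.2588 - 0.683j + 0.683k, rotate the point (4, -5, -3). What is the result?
(-6.292, 1.05, 3.05)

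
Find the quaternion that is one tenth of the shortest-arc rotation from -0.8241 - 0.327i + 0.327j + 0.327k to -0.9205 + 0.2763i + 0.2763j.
-0.8542 - 0.2691i + 0.3293j + 0.2992k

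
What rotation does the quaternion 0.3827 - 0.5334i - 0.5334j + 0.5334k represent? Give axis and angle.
axis = (-√3/3, -√3/3, √3/3), θ = 3π/4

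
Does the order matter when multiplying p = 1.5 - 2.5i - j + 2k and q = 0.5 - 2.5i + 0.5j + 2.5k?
Yes: pq = -10 - 8.5i + 1.5j + k ≠ -10 - 1.5i - j + 8.5k = qp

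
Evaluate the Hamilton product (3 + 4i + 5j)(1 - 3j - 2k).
18 - 6i + 4j - 18k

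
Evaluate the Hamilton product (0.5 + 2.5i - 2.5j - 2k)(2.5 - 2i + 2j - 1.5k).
8.25 + 13i + 2.5j - 5.75k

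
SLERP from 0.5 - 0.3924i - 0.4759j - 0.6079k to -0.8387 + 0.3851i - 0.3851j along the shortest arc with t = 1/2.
0.8037 - 0.4668i - 0.0545j - 0.365k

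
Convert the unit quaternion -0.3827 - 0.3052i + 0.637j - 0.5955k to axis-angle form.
axis = (-0.3303, 0.6895, -0.6446), θ = 5π/4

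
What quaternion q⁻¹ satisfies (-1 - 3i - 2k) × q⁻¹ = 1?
-0.0714 + 0.2143i + 0.1429k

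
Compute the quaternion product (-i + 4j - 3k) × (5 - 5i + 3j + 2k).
-11 + 12i + 37j + 2k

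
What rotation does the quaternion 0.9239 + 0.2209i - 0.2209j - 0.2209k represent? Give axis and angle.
axis = (√3/3, -√3/3, -√3/3), θ = π/4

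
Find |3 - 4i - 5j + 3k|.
√59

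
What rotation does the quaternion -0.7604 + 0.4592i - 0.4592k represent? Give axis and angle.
axis = (√2/2, 0, -√2/2), θ = 279°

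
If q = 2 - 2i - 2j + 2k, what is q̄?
2 + 2i + 2j - 2k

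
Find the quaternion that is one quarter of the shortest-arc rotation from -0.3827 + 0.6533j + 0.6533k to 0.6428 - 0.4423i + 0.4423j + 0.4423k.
-0.1172 - 0.1422i + 0.695j + 0.695k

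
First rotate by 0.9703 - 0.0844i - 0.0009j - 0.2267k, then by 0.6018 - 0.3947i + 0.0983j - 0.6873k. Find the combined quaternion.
0.3949 - 0.4567i + 0.0634j - 0.7947k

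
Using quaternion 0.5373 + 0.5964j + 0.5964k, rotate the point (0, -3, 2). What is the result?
(3.204, 0.557, -1.557)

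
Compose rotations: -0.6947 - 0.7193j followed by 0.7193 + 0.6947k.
-0.4997 + 0.4997i - 0.5174j - 0.4826k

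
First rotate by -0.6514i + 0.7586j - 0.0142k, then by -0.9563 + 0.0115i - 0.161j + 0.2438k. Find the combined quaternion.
0.1331 + 0.4403i - 0.8841j - 0.0826k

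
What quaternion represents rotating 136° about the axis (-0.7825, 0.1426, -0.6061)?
0.3746 - 0.7255i + 0.1322j - 0.562k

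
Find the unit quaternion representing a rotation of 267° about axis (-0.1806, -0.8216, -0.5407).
-0.6884 - 0.131i - 0.596j - 0.3922k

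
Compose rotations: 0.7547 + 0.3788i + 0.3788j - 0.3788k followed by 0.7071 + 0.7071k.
0.8015 + 0.5357j + 0.2658k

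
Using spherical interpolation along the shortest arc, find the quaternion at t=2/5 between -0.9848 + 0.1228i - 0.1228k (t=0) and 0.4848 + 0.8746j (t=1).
-0.9024 + 0.0839i - 0.4142j - 0.0839k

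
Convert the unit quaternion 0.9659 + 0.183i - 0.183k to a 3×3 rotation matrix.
[[0.933, 0.3535, -0.067], [-0.3535, 0.866, -0.3535], [-0.067, 0.3535, 0.933]]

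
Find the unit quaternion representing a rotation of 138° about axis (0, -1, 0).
0.3584 - 0.9336j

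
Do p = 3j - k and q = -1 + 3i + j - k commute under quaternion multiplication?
No: pq = -4 - 2i - 6j - 8k ≠ -4 + 2i + 10k = qp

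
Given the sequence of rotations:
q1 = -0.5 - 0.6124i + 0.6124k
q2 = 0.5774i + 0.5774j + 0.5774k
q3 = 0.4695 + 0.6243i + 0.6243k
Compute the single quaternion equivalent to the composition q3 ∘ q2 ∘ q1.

q2 · q1 = 0.0649i - 0.9959j + 0.0649k
q3 · q2 · q1 = -0.081 + 0.6522i - 0.4676j - 0.5913k
-0.081 + 0.6522i - 0.4676j - 0.5913k


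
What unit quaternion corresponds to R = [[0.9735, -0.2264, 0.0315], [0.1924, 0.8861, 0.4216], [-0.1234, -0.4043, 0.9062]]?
0.9703 - 0.2128i + 0.0399j + 0.1079k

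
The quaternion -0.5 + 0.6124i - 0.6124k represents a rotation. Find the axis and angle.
axis = (√2/2, 0, -√2/2), θ = 4π/3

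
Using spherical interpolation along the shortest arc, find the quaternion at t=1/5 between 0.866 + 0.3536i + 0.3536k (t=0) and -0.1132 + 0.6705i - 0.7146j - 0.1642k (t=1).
0.7738 + 0.5271i - 0.2105j + 0.2812k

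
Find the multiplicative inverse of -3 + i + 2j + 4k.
-0.1 - 0.0333i - 0.0667j - 0.1333k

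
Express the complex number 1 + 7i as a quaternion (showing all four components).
1 + 7i + 0j + 0k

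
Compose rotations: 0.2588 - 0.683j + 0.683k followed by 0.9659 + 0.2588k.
0.0732 + 0.1768i - 0.6597j + 0.7267k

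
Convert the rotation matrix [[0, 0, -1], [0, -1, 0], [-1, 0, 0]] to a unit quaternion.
-0.7071i + 0.7071k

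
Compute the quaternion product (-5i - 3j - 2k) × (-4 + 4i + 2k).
24 + 14i + 14j + 20k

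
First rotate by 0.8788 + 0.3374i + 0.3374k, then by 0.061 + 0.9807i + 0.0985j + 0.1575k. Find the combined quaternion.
-0.3304 + 0.9157i - 0.1912j + 0.1258k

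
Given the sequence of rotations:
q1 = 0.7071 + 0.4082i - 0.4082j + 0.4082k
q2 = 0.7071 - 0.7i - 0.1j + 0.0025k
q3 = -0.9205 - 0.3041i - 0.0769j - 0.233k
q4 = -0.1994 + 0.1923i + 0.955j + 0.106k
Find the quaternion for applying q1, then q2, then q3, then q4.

q2 · q1 = 0.7439 - 0.2461i - 0.0726j + 0.617k
q3 · q2 · q1 = -0.6214 - 0.064i + 0.2546j - 0.7381k
q4 · q3 · q2 · q1 = -0.0287 - 0.8386i - 0.5091j + 0.1914k
-0.0287 - 0.8386i - 0.5091j + 0.1914k


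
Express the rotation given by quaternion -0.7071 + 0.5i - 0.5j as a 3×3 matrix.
[[0.5, -0.5, 0.7071], [-0.5, 0.5, 0.7071], [-0.7071, -0.7071, 0]]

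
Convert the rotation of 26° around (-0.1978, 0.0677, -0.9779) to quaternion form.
0.9744 - 0.0445i + 0.0152j - 0.22k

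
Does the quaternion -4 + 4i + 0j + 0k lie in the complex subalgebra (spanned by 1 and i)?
Yes. The quaternion -4 + 4i has j- and k-coefficients y = z = 0, so it lies in the complex subalgebra spanned by 1 and i.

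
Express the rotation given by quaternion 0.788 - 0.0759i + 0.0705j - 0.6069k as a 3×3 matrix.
[[0.2534, 0.9458, 0.2032], [-0.9672, 0.2518, 0.034], [-0.019, -0.2052, 0.9785]]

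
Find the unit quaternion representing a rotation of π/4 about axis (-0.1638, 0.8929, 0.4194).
0.9239 - 0.0627i + 0.3417j + 0.1605k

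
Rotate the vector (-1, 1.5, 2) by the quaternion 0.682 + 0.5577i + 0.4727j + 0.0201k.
(1.532, -1.472, 1.654)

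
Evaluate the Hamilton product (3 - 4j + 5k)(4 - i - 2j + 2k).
-6 - i - 27j + 22k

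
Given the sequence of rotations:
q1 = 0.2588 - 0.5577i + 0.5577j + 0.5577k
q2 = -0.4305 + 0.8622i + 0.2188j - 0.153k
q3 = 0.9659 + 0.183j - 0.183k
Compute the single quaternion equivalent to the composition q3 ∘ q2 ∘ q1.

q2 · q1 = 0.3327 + 0.6706i - 0.579j + 0.3232k
q3 · q2 · q1 = 0.4865 + 0.6009i - 0.6211j + 0.1286k
0.4865 + 0.6009i - 0.6211j + 0.1286k


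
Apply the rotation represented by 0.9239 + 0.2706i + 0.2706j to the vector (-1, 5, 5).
(2.379, 1.621, 6.536)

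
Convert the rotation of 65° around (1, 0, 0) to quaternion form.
0.8434 + 0.5373i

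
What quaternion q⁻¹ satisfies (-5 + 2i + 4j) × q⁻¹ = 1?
-0.1111 - 0.0444i - 0.0889j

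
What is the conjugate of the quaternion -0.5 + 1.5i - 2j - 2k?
-0.5 - 1.5i + 2j + 2k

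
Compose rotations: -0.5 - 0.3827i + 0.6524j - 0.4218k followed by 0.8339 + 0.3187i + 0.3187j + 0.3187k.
-0.3685 - 0.8208i + 0.3971j - 0.1812k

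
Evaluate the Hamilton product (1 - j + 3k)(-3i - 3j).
-3 + 6i - 12j - 3k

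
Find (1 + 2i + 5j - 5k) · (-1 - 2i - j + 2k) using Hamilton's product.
18 + i + 15k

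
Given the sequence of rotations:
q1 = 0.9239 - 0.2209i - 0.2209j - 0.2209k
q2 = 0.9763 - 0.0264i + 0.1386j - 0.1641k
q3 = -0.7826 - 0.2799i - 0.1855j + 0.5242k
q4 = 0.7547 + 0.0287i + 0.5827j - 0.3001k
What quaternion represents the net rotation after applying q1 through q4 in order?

q2 · q1 = 0.8905 - 0.3069i - 0.0572j - 0.3308k
q3 · q2 · q1 = -0.62 + 0.0823i - 0.3739j + 0.6848k
q4 · q3 · q2 · q1 = -0.0469 + 0.3311i - 0.6878j + 0.6442k
-0.0469 + 0.3311i - 0.6878j + 0.6442k


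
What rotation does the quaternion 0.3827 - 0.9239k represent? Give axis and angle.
axis = (0, 0, -1), θ = 3π/4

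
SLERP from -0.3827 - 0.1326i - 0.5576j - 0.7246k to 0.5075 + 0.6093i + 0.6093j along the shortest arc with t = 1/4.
-0.4506 - 0.2799i - 0.6194j - 0.5788k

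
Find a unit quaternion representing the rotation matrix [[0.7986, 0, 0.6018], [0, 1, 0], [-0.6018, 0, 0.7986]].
0.9483 + 0.3173j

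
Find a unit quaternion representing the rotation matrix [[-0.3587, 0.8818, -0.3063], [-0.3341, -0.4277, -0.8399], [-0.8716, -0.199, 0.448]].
-0.4067 - 0.394i - 0.3475j + 0.7474k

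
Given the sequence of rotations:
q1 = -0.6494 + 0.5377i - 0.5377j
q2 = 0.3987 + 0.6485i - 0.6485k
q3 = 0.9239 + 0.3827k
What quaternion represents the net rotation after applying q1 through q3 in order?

q2 · q1 = -0.6076 - 0.5555i - 0.5631j + 0.0724k
q3 · q2 · q1 = -0.5891 - 0.2977i - 0.7328j - 0.1656k
-0.5891 - 0.2977i - 0.7328j - 0.1656k


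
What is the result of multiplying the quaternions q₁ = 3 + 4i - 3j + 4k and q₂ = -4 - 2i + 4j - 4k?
24 - 26i + 32j - 18k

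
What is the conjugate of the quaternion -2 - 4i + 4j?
-2 + 4i - 4j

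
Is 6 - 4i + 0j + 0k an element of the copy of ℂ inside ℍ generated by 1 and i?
Yes. The quaternion 6 - 4i has j- and k-coefficients y = z = 0, so it lies in the complex subalgebra spanned by 1 and i.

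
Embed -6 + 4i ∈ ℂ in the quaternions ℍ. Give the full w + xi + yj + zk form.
-6 + 4i + 0j + 0k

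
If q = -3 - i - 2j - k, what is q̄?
-3 + i + 2j + k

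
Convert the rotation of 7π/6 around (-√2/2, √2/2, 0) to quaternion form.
-0.2588 - 0.683i + 0.683j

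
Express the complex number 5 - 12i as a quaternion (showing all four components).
5 - 12i + 0j + 0k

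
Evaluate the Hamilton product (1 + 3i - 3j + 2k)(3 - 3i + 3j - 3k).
27 + 9i - 3j + 3k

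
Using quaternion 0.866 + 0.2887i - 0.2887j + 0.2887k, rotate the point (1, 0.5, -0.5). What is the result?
(0.5, 1, 0.5)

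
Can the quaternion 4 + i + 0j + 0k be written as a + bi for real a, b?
Yes. The quaternion 4 + i has j- and k-coefficients y = z = 0, so it lies in the complex subalgebra spanned by 1 and i.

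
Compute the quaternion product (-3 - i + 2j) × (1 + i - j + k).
-2i + 6j - 4k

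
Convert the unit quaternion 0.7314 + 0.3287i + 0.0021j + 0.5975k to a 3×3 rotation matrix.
[[0.286, -0.8726, 0.3959], [0.8754, 0.0699, -0.4783], [0.3897, 0.4833, 0.7839]]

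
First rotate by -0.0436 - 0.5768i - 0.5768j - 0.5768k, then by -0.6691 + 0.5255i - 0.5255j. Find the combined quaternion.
0.0292 + 0.6661i + 0.712j - 0.2203k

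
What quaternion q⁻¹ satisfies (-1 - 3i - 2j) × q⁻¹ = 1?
-0.0714 + 0.2143i + 0.1429j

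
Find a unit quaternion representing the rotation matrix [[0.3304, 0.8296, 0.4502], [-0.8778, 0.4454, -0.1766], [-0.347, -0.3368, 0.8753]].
0.8141 - 0.0492i + 0.2448j - 0.5243k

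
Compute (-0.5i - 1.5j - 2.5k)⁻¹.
0.0571i + 0.1714j + 0.2857k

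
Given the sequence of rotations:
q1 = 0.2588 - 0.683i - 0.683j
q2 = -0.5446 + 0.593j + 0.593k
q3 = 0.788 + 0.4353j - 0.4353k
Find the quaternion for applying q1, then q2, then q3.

q2 · q1 = 0.2641 + 0.777i + 0.1204j + 0.5585k
q3 · q2 · q1 = 0.3988 + 0.9078i - 0.1284j - 0.0131k
0.3988 + 0.9078i - 0.1284j - 0.0131k


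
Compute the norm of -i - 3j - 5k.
√35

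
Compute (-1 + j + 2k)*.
-1 - j - 2k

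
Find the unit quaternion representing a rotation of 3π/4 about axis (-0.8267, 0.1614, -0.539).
0.3827 - 0.7638i + 0.1491j - 0.498k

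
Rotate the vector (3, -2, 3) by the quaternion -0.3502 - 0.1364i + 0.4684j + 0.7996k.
(-4.656, 0.529, 0.213)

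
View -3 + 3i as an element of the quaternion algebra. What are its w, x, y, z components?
-3 + 3i + 0j + 0k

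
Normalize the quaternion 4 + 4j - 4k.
0.5774 + 0.5774j - 0.5774k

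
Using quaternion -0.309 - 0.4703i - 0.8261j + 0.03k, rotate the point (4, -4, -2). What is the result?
(-5.614, 1.491, -1.505)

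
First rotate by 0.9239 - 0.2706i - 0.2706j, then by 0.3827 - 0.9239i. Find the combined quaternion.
0.1036 - 0.9571i - 0.1036j + 0.25k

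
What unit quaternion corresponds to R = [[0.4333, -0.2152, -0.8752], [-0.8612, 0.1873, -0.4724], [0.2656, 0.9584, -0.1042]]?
0.6157 + 0.581i - 0.4632j - 0.2623k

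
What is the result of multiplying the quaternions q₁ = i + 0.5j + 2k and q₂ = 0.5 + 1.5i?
-1.5 + 0.5i + 3.25j + 0.25k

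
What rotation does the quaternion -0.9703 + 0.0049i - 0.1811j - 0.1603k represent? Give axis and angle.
axis = (0.0203, -0.7486, -0.6627), θ = 332°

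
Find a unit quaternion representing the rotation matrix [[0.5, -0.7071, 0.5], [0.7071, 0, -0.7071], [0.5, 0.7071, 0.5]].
0.7071 + 0.5i + 0.5k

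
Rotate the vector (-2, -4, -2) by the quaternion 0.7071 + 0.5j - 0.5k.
(-4.243, 0.414, 2.414)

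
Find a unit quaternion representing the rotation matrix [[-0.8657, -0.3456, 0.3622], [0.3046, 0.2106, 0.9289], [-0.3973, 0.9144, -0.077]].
0.2588 - 0.014i + 0.7337j + 0.6281k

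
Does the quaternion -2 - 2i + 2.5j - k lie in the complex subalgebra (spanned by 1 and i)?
No. The quaternion -2 - 2i + 2.5j - k has j-coefficient y = 2.5 and k-coefficient z = -1, not both zero, so it does not lie in the complex subalgebra spanned by 1 and i.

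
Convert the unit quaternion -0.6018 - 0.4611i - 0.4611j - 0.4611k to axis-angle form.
axis = (-√3/3, -√3/3, -√3/3), θ = 254°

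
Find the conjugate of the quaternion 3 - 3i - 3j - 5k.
3 + 3i + 3j + 5k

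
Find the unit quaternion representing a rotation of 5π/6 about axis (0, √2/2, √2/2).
0.2588 + 0.683j + 0.683k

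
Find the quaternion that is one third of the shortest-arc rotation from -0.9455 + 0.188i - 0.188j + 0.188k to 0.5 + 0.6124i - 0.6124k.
-0.9062 - 0.104i - 0.1405j + 0.385k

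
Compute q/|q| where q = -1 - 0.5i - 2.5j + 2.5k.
-0.2697 - 0.1348i - 0.6742j + 0.6742k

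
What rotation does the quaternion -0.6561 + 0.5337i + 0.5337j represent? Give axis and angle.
axis = (√2/2, √2/2, 0), θ = 262°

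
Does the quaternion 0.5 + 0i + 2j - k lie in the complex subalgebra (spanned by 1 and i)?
No. The quaternion 0.5 + 2j - k has j-coefficient y = 2 and k-coefficient z = -1, not both zero, so it does not lie in the complex subalgebra spanned by 1 and i.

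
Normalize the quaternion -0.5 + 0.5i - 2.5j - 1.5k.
-0.1667 + 0.1667i - 0.8333j - 0.5k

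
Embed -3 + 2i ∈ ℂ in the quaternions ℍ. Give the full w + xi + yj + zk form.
-3 + 2i + 0j + 0k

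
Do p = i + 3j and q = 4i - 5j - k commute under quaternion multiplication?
No: pq = 11 - 3i + j - 17k ≠ 11 + 3i - j + 17k = qp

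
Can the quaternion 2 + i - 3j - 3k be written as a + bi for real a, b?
No. The quaternion 2 + i - 3j - 3k has j-coefficient y = -3 and k-coefficient z = -3, not both zero, so it does not lie in the complex subalgebra spanned by 1 and i.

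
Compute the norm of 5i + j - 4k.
√42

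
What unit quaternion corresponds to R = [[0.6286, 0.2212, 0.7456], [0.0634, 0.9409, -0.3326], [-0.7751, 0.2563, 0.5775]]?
0.887 + 0.166i + 0.4286j - 0.0445k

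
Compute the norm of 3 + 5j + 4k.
√50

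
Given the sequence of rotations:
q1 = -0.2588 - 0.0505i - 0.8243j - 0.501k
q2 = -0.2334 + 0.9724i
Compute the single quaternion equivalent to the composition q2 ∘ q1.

q2 · q1 = 0.1095 - 0.2399i + 0.6796j - 0.6846k
0.1095 - 0.2399i + 0.6796j - 0.6846k


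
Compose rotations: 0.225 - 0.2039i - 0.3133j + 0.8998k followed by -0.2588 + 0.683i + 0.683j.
0.295 + 0.821i - 0.3798j - 0.3076k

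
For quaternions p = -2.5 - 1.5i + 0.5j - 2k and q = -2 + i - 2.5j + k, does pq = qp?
No: pq = 9.75 - 4i + 4.75j + 4.75k ≠ 9.75 + 5i + 5.75j - 1.75k = qp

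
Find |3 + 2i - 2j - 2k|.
√21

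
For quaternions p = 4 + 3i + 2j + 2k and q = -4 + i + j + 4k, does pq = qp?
No: pq = -29 - 2i - 14j + 9k ≠ -29 - 14i + 6j + 7k = qp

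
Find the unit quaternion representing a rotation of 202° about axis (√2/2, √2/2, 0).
-0.1908 + 0.6941i + 0.6941j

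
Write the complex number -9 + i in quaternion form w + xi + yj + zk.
-9 + i + 0j + 0k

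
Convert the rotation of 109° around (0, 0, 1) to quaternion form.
0.5807 + 0.8141k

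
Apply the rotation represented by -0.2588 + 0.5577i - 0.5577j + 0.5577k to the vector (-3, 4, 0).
(-0.601, 1.756, -4.643)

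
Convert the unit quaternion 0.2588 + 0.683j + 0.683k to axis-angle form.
axis = (0, √2/2, √2/2), θ = 5π/6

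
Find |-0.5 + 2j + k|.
2.291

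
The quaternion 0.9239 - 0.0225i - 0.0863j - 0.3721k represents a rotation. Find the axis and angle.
axis = (-0.0588, -0.2255, -0.9725), θ = π/4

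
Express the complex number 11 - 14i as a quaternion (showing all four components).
11 - 14i + 0j + 0k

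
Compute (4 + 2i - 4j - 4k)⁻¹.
0.0769 - 0.0385i + 0.0769j + 0.0769k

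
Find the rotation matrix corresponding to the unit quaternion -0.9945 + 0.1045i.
[[1, 0, 0], [0, 0.9782, 0.2079], [0, -0.2079, 0.9782]]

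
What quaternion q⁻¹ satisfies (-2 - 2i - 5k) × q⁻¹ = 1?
-0.0606 + 0.0606i + 0.1515k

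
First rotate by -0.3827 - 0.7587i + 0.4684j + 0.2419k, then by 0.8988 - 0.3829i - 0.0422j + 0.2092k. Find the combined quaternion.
-0.6653 - 0.6436i + 0.3711j - 0.074k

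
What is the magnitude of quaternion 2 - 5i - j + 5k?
√55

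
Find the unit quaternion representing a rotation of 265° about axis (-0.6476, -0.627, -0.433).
-0.6756 - 0.4775i - 0.4623j - 0.3192k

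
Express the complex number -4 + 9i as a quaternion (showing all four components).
-4 + 9i + 0j + 0k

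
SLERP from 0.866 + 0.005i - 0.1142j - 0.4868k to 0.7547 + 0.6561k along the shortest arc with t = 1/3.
0.991 + 0.0039i - 0.0886j - 0.1002k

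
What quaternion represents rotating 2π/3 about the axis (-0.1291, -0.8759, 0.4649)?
0.5 - 0.1118i - 0.7586j + 0.4026k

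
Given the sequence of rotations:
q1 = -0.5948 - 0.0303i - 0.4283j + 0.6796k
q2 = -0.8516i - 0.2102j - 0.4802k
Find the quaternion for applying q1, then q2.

q2 · q1 = 0.2105 + 0.158i + 0.7183j + 0.644k
0.2105 + 0.158i + 0.7183j + 0.644k


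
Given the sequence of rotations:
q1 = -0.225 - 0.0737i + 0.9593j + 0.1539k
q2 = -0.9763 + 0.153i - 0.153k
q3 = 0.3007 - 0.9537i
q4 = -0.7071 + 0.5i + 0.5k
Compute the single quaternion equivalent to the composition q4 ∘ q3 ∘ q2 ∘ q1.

q2 · q1 = 0.2545 + 0.1843i - 0.9488j + 0.0309k
q3 · q2 · q1 = 0.2523 - 0.1873i - 0.2558j + 0.9142k
q4 · q3 · q2 · q1 = -0.5419 + 0.3865i - 0.3699j - 0.6482k
-0.5419 + 0.3865i - 0.3699j - 0.6482k


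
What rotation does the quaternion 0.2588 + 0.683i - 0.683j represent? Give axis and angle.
axis = (√2/2, -√2/2, 0), θ = 5π/6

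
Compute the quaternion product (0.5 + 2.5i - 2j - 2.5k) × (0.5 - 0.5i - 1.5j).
-1.5 - 2.75i - 0.5j - 6k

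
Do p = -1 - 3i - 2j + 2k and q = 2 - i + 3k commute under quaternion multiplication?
No: pq = -11 - 11i + 3j - k ≠ -11 + i - 11j + 3k = qp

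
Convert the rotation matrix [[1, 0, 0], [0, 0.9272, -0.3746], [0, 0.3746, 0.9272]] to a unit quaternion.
0.9816 + 0.1908i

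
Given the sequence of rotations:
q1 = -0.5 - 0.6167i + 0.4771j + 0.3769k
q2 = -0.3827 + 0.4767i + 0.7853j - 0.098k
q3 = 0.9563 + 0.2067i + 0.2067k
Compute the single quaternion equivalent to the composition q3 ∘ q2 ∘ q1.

q2 · q1 = 0.1476 + 0.3404i - 0.6945j + 0.6165k
q3 · q2 · q1 = -0.0566 + 0.4996i - 0.7212j + 0.4765k
-0.0566 + 0.4996i - 0.7212j + 0.4765k


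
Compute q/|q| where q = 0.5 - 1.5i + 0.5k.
0.3015 - 0.9045i + 0.3015k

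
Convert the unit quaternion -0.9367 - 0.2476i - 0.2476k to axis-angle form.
axis = (-√2/2, 0, -√2/2), θ = 319°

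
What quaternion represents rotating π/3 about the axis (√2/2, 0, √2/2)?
0.866 + 0.3536i + 0.3536k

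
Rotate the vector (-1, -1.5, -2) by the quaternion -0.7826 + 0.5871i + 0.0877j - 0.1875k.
(0.086, -2.529, 0.92)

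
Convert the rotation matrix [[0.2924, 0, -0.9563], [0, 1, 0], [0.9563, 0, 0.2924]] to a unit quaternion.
0.8039 - 0.5948j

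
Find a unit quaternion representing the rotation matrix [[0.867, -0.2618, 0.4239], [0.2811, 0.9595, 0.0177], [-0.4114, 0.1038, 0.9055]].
0.9659 + 0.0223i + 0.2162j + 0.1405k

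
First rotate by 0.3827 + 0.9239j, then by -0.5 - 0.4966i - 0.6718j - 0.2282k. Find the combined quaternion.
0.4293 + 0.0208i - 0.719j - 0.5461k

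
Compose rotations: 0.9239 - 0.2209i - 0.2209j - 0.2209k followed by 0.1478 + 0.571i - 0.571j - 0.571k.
0.0104 + 0.4949i - 0.3079j - 0.8125k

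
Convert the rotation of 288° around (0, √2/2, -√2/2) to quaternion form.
-0.809 + 0.4156j - 0.4156k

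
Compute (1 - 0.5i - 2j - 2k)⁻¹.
0.1081 + 0.0541i + 0.2162j + 0.2162k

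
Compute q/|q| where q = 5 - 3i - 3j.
0.7625 - 0.4575i - 0.4575j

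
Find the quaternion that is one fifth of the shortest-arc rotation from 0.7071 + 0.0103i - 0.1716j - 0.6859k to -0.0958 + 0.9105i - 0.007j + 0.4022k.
0.6497 - 0.2263i - 0.1498j - 0.7101k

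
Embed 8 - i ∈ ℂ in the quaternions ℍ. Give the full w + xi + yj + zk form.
8 - i + 0j + 0k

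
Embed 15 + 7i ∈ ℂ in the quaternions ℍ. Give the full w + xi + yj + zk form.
15 + 7i + 0j + 0k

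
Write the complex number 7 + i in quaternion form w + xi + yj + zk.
7 + i + 0j + 0k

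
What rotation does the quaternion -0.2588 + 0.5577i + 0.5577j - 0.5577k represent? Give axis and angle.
axis = (√3/3, √3/3, -√3/3), θ = 7π/6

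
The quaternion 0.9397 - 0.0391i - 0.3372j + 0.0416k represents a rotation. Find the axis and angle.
axis = (-0.1143, -0.986, 0.1216), θ = 40°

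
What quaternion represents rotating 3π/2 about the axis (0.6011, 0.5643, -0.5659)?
-0.7071 + 0.425i + 0.399j - 0.4002k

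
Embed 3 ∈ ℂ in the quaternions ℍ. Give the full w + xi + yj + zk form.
3 + 0i + 0j + 0k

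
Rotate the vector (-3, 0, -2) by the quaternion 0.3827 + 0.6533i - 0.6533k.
(1.268, 2.5, 2.268)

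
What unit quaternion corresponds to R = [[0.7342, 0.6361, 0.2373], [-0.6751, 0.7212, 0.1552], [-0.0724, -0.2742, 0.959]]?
0.9239 - 0.1162i + 0.0838j - 0.3548k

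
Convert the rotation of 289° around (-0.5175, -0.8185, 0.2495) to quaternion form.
-0.8141 - 0.3005i - 0.4753j + 0.1449k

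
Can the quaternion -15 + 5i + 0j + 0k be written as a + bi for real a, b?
Yes. The quaternion -15 + 5i has j- and k-coefficients y = z = 0, so it lies in the complex subalgebra spanned by 1 and i.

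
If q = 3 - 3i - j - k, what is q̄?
3 + 3i + j + k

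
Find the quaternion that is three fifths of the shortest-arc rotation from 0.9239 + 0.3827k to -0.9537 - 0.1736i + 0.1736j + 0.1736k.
0.9867 + 0.1086i - 0.1086j + 0.0531k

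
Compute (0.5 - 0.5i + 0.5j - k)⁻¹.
0.2857 + 0.2857i - 0.2857j + 0.5714k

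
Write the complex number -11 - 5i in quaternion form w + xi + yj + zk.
-11 - 5i + 0j + 0k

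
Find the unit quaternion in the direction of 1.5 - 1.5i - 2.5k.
0.4575 - 0.4575i - 0.7625k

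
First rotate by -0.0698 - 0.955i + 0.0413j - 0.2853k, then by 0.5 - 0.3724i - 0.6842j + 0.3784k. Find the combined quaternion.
-0.2543 - 0.2719i - 0.3992j - 0.8379k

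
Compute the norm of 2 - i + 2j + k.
√10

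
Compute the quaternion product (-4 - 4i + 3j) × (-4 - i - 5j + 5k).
27 + 35i + 28j + 3k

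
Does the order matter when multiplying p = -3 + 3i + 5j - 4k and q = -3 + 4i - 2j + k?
Yes: pq = 11 - 24i - 28j - 17k ≠ 11 - 18i + 10j + 35k = qp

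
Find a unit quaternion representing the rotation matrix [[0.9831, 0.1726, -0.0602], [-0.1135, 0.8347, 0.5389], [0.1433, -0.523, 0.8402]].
0.9563 - 0.2776i - 0.0532j - 0.0748k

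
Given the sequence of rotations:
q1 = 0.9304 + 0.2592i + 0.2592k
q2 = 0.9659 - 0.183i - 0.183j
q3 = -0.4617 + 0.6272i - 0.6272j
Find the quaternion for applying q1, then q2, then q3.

q2 · q1 = 0.9461 + 0.0327i - 0.1228j + 0.2978k
q3 · q2 · q1 = -0.5343 + 0.3915i - 0.7235j - 0.194k
-0.5343 + 0.3915i - 0.7235j - 0.194k


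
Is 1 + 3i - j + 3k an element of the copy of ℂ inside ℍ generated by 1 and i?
No. The quaternion 1 + 3i - j + 3k has j-coefficient y = -1 and k-coefficient z = 3, not both zero, so it does not lie in the complex subalgebra spanned by 1 and i.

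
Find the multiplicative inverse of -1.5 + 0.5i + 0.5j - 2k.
-0.2222 - 0.0741i - 0.0741j + 0.2963k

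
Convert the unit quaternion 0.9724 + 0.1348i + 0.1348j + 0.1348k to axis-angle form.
axis = (√3/3, √3/3, √3/3), θ = 27°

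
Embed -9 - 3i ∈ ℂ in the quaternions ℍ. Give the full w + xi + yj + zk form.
-9 - 3i + 0j + 0k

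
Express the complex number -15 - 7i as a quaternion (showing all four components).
-15 - 7i + 0j + 0k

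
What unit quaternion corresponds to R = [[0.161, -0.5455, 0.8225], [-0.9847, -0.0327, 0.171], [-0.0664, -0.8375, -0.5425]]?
-0.3827 + 0.6588i - 0.5807j + 0.2869k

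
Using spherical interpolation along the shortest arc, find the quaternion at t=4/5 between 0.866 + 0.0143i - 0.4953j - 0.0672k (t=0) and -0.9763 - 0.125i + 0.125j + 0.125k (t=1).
0.9669 + 0.104i - 0.2028j - 0.1148k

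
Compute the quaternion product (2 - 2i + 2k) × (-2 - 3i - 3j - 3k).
-4 + 4i - 18j - 4k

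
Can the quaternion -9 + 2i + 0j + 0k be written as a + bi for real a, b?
Yes. The quaternion -9 + 2i has j- and k-coefficients y = z = 0, so it lies in the complex subalgebra spanned by 1 and i.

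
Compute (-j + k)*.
j - k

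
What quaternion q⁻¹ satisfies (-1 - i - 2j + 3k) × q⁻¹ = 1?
-0.0667 + 0.0667i + 0.1333j - 0.2k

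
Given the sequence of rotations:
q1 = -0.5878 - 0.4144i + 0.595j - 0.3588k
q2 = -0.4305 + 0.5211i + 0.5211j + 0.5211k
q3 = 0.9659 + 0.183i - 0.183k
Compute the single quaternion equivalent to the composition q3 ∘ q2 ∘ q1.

q2 · q1 = 0.3459 - 0.6249i - 0.5914j + 0.3742k
q3 · q2 · q1 = 0.5169 - 0.6485i - 0.5254j + 0.1899k
0.5169 - 0.6485i - 0.5254j + 0.1899k


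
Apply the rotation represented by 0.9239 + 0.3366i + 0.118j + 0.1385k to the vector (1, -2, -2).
(0.664, 0.044, -2.925)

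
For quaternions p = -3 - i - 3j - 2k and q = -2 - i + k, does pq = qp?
No: pq = 7 + 2i + 9j - 2k ≠ 7 + 8i + 3j + 4k = qp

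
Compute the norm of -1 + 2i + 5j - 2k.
√34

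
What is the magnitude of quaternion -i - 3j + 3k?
√19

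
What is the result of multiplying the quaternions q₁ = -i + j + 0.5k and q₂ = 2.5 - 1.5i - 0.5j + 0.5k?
-1.25 - 1.75i + 2.25j + 3.25k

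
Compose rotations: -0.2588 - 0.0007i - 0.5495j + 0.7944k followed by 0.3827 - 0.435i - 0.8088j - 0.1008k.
-0.4637 - 0.5856i + 0.3447j + 0.5686k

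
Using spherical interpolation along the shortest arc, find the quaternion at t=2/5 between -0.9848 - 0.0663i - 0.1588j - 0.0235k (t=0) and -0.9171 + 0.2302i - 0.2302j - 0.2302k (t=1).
-0.9742 + 0.0535i - 0.1907j - 0.1083k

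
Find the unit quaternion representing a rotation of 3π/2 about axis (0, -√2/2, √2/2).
-0.7071 - 0.5j + 0.5k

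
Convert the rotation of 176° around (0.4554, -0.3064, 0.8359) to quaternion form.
0.0349 + 0.4551i - 0.3062j + 0.8354k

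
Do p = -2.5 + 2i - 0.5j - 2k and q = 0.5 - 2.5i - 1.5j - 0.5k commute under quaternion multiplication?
No: pq = 2 + 4.5i + 9.5j - 4k ≠ 2 + 10i - 2.5j + 4.5k = qp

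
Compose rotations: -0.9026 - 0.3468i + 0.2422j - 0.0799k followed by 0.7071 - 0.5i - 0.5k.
-0.8516 + 0.3272i + 0.3047j + 0.2737k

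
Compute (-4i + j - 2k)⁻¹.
0.1905i - 0.0476j + 0.0952k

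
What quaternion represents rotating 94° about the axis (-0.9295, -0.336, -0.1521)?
0.682 - 0.6798i - 0.2457j - 0.1112k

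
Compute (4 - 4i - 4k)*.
4 + 4i + 4k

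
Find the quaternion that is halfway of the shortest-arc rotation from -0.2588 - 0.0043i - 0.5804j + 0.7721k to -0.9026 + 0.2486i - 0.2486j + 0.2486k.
-0.6557 + 0.1379i - 0.468j + 0.5762k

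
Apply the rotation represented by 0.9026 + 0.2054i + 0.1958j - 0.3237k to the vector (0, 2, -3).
(0.668, 2.905, -2.029)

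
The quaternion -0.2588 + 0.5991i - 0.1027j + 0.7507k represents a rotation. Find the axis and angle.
axis = (0.6202, -0.1063, 0.7772), θ = 7π/6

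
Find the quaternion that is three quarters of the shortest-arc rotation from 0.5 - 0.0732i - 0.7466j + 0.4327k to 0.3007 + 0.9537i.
0.4538 + 0.8335i - 0.2726j + 0.158k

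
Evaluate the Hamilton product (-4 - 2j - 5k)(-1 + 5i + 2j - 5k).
-17 - 31j + 35k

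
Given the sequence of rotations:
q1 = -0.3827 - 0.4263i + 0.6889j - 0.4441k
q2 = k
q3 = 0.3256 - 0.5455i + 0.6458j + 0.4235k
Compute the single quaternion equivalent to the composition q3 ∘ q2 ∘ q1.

q2 · q1 = 0.4441 - 0.6889i - 0.4263j - 0.3827k
q3 · q2 · q1 = 0.2062 - 0.5332i - 0.3525j + 0.7409k
0.2062 - 0.5332i - 0.3525j + 0.7409k


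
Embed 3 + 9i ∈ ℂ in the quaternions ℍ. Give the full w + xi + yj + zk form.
3 + 9i + 0j + 0k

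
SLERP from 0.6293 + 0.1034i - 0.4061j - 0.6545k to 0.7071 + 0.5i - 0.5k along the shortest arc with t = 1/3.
0.683 + 0.2473i - 0.2802j - 0.6275k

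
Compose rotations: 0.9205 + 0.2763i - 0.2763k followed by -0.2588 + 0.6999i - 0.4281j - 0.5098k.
-0.5725 + 0.691i - 0.3415j - 0.2795k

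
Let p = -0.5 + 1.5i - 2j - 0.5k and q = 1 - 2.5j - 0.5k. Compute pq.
-5.75 + 1.25i - 4k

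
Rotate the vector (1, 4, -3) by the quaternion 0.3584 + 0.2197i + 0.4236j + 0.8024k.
(-4.171, -2.343, 1.764)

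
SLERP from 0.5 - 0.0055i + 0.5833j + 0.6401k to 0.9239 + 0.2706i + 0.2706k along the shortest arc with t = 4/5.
0.89 + 0.2261i + 0.1327j + 0.373k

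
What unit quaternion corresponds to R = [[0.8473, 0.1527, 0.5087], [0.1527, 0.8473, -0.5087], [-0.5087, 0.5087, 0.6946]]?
0.9205 + 0.2763i + 0.2763j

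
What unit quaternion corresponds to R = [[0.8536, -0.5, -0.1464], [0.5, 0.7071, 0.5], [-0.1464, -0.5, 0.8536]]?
0.9239 - 0.2706i + 0.2706k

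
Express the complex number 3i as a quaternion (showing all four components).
0 + 3i + 0j + 0k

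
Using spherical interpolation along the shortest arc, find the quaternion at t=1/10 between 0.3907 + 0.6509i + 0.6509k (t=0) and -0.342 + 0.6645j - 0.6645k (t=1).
0.403 + 0.6046i - 0.078j + 0.6826k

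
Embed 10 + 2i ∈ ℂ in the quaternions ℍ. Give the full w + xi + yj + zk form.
10 + 2i + 0j + 0k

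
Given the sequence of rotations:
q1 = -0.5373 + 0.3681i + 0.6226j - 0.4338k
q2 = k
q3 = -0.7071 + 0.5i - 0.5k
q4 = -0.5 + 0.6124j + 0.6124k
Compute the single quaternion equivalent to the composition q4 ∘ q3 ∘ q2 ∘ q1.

q2 · q1 = 0.4338 - 0.6226i + 0.3681j - 0.5373k
q3 · q2 · q1 = -0.2641 + 0.8412i + 0.3197j + 0.3471k
q4 · q3 · q2 · q1 = -0.2763 - 0.4038i + 0.1936j - 0.8504k
-0.2763 - 0.4038i + 0.1936j - 0.8504k


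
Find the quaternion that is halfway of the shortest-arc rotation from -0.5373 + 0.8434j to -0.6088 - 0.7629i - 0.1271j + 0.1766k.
-0.7337 - 0.4884i + 0.4586j + 0.1131k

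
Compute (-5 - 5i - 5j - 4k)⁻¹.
-0.0549 + 0.0549i + 0.0549j + 0.044k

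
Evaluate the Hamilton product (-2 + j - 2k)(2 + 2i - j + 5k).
7 - i - 16k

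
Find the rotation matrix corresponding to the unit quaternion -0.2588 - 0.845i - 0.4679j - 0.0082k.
[[0.562, 0.7865, 0.256], [0.795, -0.4282, -0.4297], [-0.2283, 0.445, -0.8659]]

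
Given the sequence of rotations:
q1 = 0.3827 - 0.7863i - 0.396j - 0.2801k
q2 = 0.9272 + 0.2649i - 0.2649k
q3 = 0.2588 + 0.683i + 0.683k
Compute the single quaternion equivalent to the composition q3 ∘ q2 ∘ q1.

q2 · q1 = 0.4889 - 0.7326i - 0.0847j - 0.466k
q3 · q2 · q1 = 0.9452 + 0.2022i - 0.204j + 0.1555k
0.9452 + 0.2022i - 0.204j + 0.1555k


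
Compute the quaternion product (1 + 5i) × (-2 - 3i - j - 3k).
13 - 13i + 14j - 8k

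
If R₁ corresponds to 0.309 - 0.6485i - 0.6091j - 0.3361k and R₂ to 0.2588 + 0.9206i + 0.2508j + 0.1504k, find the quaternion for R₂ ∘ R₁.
0.8803 + 0.1239i + 0.1317j - 0.4386k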